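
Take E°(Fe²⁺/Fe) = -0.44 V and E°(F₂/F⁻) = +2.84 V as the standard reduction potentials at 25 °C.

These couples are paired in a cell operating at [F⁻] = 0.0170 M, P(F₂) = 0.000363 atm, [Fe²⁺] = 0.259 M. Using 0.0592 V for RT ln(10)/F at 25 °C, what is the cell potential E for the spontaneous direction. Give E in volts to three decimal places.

F₂/F⁻ is the cathode (higher E°), Fe²⁺/Fe the anode: E°cell = +2.84 − (-0.44) = +3.28 V, n = 2.
Overall: F₂(g) + Fe(s) → 2 F⁻(aq) + Fe²⁺(aq)
Q = [F⁻]^2·[Fe²⁺] / (P(F₂)); log Q = -0.686.
E = E° − (0.0592/n) log Q = +3.28 − (0.0592/2)(-0.686) = +3.300 V.

+3.300 V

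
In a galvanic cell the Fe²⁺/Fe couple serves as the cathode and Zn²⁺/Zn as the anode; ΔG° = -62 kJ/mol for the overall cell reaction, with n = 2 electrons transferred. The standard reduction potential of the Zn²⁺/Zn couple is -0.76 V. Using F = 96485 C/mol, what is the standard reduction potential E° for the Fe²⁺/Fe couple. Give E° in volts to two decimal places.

E°cell = −ΔG°/(nF) = −(-62×10³)/((2)(96485)) = +0.321 V.
Since Fe²⁺/Fe is the cathode and Zn²⁺/Zn the anode, E°cell = E°(Fe²⁺/Fe) − E°(Zn²⁺/Zn).
So E°(Fe²⁺/Fe) = E°cell + E°(Zn²⁺/Zn) = +0.321 + (-0.76) = -0.44 V.

-0.44 V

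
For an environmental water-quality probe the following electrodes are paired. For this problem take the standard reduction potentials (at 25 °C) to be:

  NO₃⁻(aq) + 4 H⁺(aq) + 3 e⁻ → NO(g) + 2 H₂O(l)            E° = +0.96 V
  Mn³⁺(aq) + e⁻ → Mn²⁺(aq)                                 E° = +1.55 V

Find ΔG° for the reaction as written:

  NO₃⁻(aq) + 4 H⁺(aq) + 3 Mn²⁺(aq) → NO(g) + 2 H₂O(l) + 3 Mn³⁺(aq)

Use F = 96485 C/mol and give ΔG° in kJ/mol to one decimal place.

As written, NO₃⁻/NO is reduced (cathode) and Mn³⁺/Mn²⁺ is oxidised (anode), so E°cell = (+0.96) − (+1.55) = -0.59 V.
Balancing electrons gives n = 3.
ΔG° = −nFE° = −(3)(96485)(-0.59) = 170,778 J = +170.8 kJ/mol.

+170.8 kJ/mol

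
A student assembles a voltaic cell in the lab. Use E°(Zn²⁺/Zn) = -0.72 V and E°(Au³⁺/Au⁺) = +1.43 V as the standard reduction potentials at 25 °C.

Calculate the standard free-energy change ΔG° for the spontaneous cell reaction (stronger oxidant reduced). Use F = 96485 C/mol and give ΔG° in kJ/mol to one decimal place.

-414.9 kJ/mol

Au³⁺/Au⁺ (E° = +1.43 V) is the cathode; Zn²⁺/Zn (E° = -0.72 V) is the anode, so E°cell = +2.15 V.
Balancing electrons gives n = 2 (lcm of 2 and 2).
ΔG° = −nFE° = −(2)(96485)(+2.15) = -414,886 J = -414.9 kJ/mol.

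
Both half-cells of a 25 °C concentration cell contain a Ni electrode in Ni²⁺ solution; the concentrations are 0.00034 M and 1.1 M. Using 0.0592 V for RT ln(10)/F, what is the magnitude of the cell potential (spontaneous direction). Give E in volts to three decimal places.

+0.104 V

For a concentration cell E°cell = 0. The 1.1 M side is the cathode (reduction is favoured where [Ni²⁺] is higher).
With n = 2, E = −(0.0592/2) log([Ni²⁺]ₐₙ/[Ni²⁺]꜀ₐₜ) = −(0.0592/2) log(0.00034/1.1) = −(0.0592/2)(-3.510) = +0.104 V.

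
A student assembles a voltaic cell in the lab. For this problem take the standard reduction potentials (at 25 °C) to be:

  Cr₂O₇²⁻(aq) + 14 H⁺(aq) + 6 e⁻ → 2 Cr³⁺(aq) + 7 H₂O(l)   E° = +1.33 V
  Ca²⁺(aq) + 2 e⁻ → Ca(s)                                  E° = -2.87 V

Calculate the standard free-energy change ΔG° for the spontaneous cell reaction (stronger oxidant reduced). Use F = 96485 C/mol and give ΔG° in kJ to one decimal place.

-2431.4 kJ

Cr₂O₇²⁻/Cr³⁺ (E° = +1.33 V) is the cathode; Ca²⁺/Ca (E° = -2.87 V) is the anode, so E°cell = +4.20 V.
Balancing electrons gives n = 6 (lcm of 6 and 2).
ΔG° = −nFE° = −(6)(96485)(+4.20) = -2,431,422 J = -2431.4 kJ.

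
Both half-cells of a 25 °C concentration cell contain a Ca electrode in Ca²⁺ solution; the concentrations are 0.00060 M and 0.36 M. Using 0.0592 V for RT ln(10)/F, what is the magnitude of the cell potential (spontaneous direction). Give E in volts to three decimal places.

For a concentration cell E°cell = 0. The 0.36 M side is the cathode (reduction is favoured where [Ca²⁺] is higher).
With n = 2, E = −(0.0592/2) log([Ca²⁺]ₐₙ/[Ca²⁺]꜀ₐₜ) = −(0.0592/2) log(0.0006/0.36) = −(0.0592/2)(-2.778) = +0.082 V.

+0.082 V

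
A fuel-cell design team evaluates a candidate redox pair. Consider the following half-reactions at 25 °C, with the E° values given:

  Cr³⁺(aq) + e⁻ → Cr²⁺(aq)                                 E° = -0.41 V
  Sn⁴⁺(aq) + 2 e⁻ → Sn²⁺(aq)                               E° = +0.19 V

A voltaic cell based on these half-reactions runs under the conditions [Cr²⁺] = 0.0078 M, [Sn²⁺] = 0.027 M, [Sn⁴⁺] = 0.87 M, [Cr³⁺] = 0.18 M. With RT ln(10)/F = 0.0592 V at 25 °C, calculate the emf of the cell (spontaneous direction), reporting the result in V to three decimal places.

Sn⁴⁺/Sn²⁺ is the cathode (higher E°), Cr³⁺/Cr²⁺ the anode: E°cell = +0.19 − (-0.41) = +0.60 V, n = 2.
Overall: Sn⁴⁺(aq) + 2 Cr²⁺(aq) → Sn²⁺(aq) + 2 Cr³⁺(aq)
Q = [Sn²⁺]·[Cr³⁺]^2 / ([Sn⁴⁺]·[Cr²⁺]^2); log Q = 1.218.
E = E° − (0.0592/n) log Q = +0.60 − (0.0592/2)(1.218) = +0.564 V.

+0.564 V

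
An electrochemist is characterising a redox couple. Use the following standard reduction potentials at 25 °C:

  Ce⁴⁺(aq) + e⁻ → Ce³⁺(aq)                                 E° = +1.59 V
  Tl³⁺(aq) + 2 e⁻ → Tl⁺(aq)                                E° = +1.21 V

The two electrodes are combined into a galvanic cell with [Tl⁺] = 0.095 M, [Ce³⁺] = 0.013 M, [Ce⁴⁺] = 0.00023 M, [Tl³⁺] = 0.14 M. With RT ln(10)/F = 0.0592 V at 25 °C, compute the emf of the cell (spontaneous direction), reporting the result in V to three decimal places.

Ce⁴⁺/Ce³⁺ is the cathode (higher E°), Tl³⁺/Tl⁺ the anode: E°cell = +1.59 − (+1.21) = +0.38 V, n = 2.
Overall: 2 Ce⁴⁺(aq) + Tl⁺(aq) → 2 Ce³⁺(aq) + Tl³⁺(aq)
Q = [Ce³⁺]^2·[Tl³⁺] / ([Ce⁴⁺]^2·[Tl⁺]); log Q = 3.673.
E = E° − (0.0592/n) log Q = +0.38 − (0.0592/2)(3.673) = +0.271 V.

+0.271 V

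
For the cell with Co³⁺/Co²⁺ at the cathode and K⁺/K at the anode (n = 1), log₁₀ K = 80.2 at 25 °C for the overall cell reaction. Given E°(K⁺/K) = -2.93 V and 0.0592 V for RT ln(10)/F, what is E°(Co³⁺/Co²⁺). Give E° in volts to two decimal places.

E°cell = (0.0592/n)·log K = (0.0592/1)(80.2) = +4.748 V.
Since Co³⁺/Co²⁺ is the cathode and K⁺/K the anode, E°cell = E°(Co³⁺/Co²⁺) − E°(K⁺/K).
So E°(Co³⁺/Co²⁺) = E°cell + E°(K⁺/K) = +4.748 + (-2.93) = +1.82 V.

+1.82 V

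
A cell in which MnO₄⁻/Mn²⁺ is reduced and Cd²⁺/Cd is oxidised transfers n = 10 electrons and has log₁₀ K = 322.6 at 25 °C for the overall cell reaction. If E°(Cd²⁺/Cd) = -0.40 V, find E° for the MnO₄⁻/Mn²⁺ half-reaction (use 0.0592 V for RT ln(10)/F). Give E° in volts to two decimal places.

+1.51 V

E°cell = (0.0592/n)·log K = (0.0592/10)(322.6) = +1.910 V.
Since MnO₄⁻/Mn²⁺ is the cathode and Cd²⁺/Cd the anode, E°cell = E°(MnO₄⁻/Mn²⁺) − E°(Cd²⁺/Cd).
So E°(MnO₄⁻/Mn²⁺) = E°cell + E°(Cd²⁺/Cd) = +1.910 + (-0.40) = +1.51 V.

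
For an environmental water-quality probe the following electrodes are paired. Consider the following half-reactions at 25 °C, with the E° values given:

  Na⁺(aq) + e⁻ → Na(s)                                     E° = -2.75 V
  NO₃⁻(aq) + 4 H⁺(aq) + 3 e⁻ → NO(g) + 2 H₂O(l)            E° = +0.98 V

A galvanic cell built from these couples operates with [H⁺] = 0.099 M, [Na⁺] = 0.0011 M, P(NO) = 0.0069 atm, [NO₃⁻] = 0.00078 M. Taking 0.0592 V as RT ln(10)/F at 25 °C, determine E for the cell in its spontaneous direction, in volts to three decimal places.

NO₃⁻/NO is the cathode (higher E°), Na⁺/Na the anode: E°cell = +0.98 − (-2.75) = +3.73 V, n = 3.
Overall: NO₃⁻(aq) + 4 H⁺(aq) + 3 Na(s) → NO(g) + 2 H₂O(l) + 3 Na⁺(aq)
Q = P(NO)·[Na⁺]^3 / ([NO₃⁻]·[H⁺]^4); log Q = -3.912.
E = E° − (0.0592/n) log Q = +3.73 − (0.0592/3)(-3.912) = +3.807 V.

+3.807 V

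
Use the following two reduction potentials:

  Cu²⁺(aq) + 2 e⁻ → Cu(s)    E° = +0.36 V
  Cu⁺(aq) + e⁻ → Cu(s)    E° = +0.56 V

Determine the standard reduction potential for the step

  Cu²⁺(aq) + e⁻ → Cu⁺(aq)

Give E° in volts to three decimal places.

+0.160 V

Sequential free energies add, so n₃E°₃ = n₁E°₁ + n₂E°₂.
With n₃ = 2, and the known step contributing 1×(+0.56) V, the unknown satisfies 1·E° = 2×(+0.36) − 1×(+0.56) = +0.160.
E° = +0.160 / 1 = +0.160 V.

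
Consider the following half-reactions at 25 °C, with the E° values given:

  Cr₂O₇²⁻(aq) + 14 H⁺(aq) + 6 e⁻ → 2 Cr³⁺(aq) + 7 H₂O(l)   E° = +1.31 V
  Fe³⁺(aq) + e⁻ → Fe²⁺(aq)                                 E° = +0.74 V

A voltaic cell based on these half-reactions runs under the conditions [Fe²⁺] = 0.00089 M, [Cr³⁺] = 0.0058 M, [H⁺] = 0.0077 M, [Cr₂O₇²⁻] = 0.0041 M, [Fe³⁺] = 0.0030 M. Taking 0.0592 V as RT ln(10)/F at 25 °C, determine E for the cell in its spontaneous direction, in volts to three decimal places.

Cr₂O₇²⁻/Cr³⁺ is the cathode (higher E°), Fe³⁺/Fe²⁺ the anode: E°cell = +1.31 − (+0.74) = +0.57 V, n = 6.
Overall: Cr₂O₇²⁻(aq) + 14 H⁺(aq) + 6 Fe²⁺(aq) → 2 Cr³⁺(aq) + 7 H₂O(l) + 6 Fe³⁺(aq)
Q = [Cr³⁺]^2·[Fe³⁺]^6 / ([Cr₂O₇²⁻]·[H⁺]^14·[Fe²⁺]^6); log Q = 30.670.
E = E° − (0.0592/n) log Q = +0.57 − (0.0592/6)(30.670) = +0.267 V.

+0.267 V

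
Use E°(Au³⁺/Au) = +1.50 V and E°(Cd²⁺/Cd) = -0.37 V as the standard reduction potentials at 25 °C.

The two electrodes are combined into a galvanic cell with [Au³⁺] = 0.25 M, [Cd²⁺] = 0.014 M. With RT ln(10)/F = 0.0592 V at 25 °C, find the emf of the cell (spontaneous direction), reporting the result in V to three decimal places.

Au³⁺/Au is the cathode (higher E°), Cd²⁺/Cd the anode: E°cell = +1.50 − (-0.37) = +1.87 V, n = 6.
Overall: 2 Au³⁺(aq) + 3 Cd(s) → 2 Au(s) + 3 Cd²⁺(aq)
Q = [Cd²⁺]^3 / ([Au³⁺]^2); log Q = -4.357.
E = E° − (0.0592/n) log Q = +1.87 − (0.0592/6)(-4.357) = +1.913 V.

+1.913 V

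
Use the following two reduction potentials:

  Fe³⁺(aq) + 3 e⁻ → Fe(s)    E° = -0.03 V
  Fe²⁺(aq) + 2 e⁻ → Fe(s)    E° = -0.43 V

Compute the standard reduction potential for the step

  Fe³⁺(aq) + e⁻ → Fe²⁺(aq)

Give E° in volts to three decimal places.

Sequential free energies add, so n₃E°₃ = n₁E°₁ + n₂E°₂.
With n₃ = 3, and the known step contributing 2×(-0.43) V, the unknown satisfies 1·E° = 3×(-0.03) − 2×(-0.43) = +0.770.
E° = +0.770 / 1 = +0.770 V.

+0.770 V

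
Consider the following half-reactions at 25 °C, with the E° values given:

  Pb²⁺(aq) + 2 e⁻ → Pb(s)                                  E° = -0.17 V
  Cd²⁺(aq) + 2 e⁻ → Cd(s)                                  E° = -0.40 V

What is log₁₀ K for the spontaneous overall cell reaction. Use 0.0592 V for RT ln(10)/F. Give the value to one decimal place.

Cathode: Pb²⁺/Pb; anode: Cd²⁺/Cd. E°cell = +0.23 V, n = 2.
log K = nE°cell / 0.0592 = (2)(+0.23) / 0.0592 = 7.8.

7.8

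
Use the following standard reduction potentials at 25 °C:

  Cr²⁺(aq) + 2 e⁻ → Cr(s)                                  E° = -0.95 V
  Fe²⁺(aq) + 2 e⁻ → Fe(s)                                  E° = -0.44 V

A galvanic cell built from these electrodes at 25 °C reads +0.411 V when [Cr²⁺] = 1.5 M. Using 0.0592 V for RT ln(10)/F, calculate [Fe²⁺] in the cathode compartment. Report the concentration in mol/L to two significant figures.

Fe²⁺/Fe is the cathode, Cr²⁺/Cr the anode: E°cell = +0.51 V, n = 2.
Overall reaction: Fe²⁺(aq) + Cr(s) → Fe(s) + Cr²⁺(aq); Q = [Cr²⁺]^1/[Fe²⁺]^1.
From E = E° − (0.0592/n) log Q: log Q = (E° − E)·n/0.0592 = (+0.51 − (+0.411))·2/0.0592 = 3.3446.
So 1·log[Fe²⁺] = 1·log(1.5) − log Q = 0.1761 − (3.3446) = -3.1685; [Fe²⁺] = 10^(-3.1685) ≈ 0.00068 M.

0.00068 M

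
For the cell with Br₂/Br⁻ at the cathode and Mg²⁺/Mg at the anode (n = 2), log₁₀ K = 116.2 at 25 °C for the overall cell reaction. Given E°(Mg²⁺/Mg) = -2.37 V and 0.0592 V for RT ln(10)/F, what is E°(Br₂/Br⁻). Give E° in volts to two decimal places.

E°cell = (0.0592/n)·log K = (0.0592/2)(116.2) = +3.440 V.
Since Br₂/Br⁻ is the cathode and Mg²⁺/Mg the anode, E°cell = E°(Br₂/Br⁻) − E°(Mg²⁺/Mg).
So E°(Br₂/Br⁻) = E°cell + E°(Mg²⁺/Mg) = +3.440 + (-2.37) = +1.07 V.

+1.07 V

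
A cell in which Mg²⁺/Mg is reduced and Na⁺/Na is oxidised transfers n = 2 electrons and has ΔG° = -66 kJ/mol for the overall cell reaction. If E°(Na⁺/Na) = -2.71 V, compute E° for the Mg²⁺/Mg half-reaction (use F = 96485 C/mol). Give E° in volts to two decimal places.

-2.37 V

E°cell = −ΔG°/(nF) = −(-66×10³)/((2)(96485)) = +0.342 V.
Since Mg²⁺/Mg is the cathode and Na⁺/Na the anode, E°cell = E°(Mg²⁺/Mg) − E°(Na⁺/Na).
So E°(Mg²⁺/Mg) = E°cell + E°(Na⁺/Na) = +0.342 + (-2.71) = -2.37 V.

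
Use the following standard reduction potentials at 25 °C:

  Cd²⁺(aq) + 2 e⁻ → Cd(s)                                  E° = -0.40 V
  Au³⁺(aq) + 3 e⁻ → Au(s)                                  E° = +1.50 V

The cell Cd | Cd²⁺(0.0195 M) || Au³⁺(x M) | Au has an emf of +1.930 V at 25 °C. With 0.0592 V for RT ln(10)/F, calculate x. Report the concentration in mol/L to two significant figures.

Au³⁺/Au is the cathode, Cd²⁺/Cd the anode: E°cell = +1.90 V, n = 6.
Overall reaction: 2 Au³⁺(aq) + 3 Cd(s) → 2 Au(s) + 3 Cd²⁺(aq); Q = [Cd²⁺]^3/[Au³⁺]^2.
From E = E° − (0.0592/n) log Q: log Q = (E° − E)·n/0.0592 = (+1.90 − (+1.930))·6/0.0592 = -3.0405.
So 2·log[Au³⁺] = 3·log(0.0195) − log Q = -5.1299 − (-3.0405) = -2.0894; log[Au³⁺] = -2.0894 / 2 = -1.0447; [Au³⁺] = 10^(-1.0447) ≈ 0.090 M.

0.090 M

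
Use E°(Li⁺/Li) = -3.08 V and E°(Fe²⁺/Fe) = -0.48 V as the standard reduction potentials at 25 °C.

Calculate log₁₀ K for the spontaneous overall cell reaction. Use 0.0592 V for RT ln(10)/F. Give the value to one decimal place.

Cathode: Fe²⁺/Fe; anode: Li⁺/Li. E°cell = +2.60 V, n = 2.
log K = nE°cell / 0.0592 = (2)(+2.60) / 0.0592 = 87.8.

87.8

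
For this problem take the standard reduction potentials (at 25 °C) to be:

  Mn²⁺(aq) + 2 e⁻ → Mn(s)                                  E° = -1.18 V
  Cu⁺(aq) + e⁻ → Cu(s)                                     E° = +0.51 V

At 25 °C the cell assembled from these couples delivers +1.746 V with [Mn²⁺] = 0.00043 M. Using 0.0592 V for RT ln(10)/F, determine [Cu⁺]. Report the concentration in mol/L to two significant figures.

Cu⁺/Cu is the cathode, Mn²⁺/Mn the anode: E°cell = +1.69 V, n = 2.
Overall reaction: 2 Cu⁺(aq) + Mn(s) → 2 Cu(s) + Mn²⁺(aq); Q = [Mn²⁺]^1/[Cu⁺]^2.
From E = E° − (0.0592/n) log Q: log Q = (E° − E)·n/0.0592 = (+1.69 − (+1.746))·2/0.0592 = -1.8919.
So 2·log[Cu⁺] = 1·log(0.00043) − log Q = -3.3665 − (-1.8919) = -1.4746; log[Cu⁺] = -1.4746 / 2 = -0.7373; [Cu⁺] = 10^(-0.7373) ≈ 0.18 M.

0.18 M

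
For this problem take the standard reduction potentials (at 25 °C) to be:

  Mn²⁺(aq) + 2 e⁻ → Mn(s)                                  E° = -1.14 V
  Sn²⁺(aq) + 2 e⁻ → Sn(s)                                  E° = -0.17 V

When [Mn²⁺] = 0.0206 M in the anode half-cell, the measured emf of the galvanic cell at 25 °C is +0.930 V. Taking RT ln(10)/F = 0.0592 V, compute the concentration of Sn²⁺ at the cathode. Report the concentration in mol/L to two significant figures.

0.00092 M

Sn²⁺/Sn is the cathode, Mn²⁺/Mn the anode: E°cell = +0.97 V, n = 2.
Overall reaction: Sn²⁺(aq) + Mn(s) → Sn(s) + Mn²⁺(aq); Q = [Mn²⁺]^1/[Sn²⁺]^1.
From E = E° − (0.0592/n) log Q: log Q = (E° − E)·n/0.0592 = (+0.97 − (+0.930))·2/0.0592 = 1.3514.
So 1·log[Sn²⁺] = 1·log(0.0206) − log Q = -1.6861 − (1.3514) = -3.0375; [Sn²⁺] = 10^(-3.0375) ≈ 0.00092 M.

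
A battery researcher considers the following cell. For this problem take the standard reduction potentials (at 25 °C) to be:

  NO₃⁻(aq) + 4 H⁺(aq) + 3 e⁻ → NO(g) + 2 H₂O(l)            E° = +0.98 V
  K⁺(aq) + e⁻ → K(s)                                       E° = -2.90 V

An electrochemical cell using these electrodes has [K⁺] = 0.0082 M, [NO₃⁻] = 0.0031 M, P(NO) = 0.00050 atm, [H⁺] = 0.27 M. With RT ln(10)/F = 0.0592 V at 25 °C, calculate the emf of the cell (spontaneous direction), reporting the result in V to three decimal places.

+3.974 V

NO₃⁻/NO is the cathode (higher E°), K⁺/K the anode: E°cell = +0.98 − (-2.90) = +3.88 V, n = 3.
Overall: NO₃⁻(aq) + 4 H⁺(aq) + 3 K(s) → NO(g) + 2 H₂O(l) + 3 K⁺(aq)
Q = P(NO)·[K⁺]^3 / ([NO₃⁻]·[H⁺]^4); log Q = -4.776.
E = E° − (0.0592/n) log Q = +3.88 − (0.0592/3)(-4.776) = +3.974 V.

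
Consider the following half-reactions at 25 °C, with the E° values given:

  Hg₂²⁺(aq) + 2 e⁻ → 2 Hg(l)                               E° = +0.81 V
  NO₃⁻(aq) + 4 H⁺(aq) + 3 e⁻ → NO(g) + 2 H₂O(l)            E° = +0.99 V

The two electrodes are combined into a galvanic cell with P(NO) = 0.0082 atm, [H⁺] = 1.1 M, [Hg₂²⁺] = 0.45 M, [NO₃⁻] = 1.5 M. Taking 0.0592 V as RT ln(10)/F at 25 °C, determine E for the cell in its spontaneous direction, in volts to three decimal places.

+0.238 V

NO₃⁻/NO is the cathode (higher E°), Hg₂²⁺/Hg the anode: E°cell = +0.99 − (+0.81) = +0.18 V, n = 6.
Overall: 2 NO₃⁻(aq) + 8 H⁺(aq) + 6 Hg(l) → 2 NO(g) + 4 H₂O(l) + 3 Hg₂²⁺(aq)
Q = P(NO)^2·[Hg₂²⁺]^3 / ([NO₃⁻]^2·[H⁺]^8); log Q = -5.896.
E = E° − (0.0592/n) log Q = +0.18 − (0.0592/6)(-5.896) = +0.238 V.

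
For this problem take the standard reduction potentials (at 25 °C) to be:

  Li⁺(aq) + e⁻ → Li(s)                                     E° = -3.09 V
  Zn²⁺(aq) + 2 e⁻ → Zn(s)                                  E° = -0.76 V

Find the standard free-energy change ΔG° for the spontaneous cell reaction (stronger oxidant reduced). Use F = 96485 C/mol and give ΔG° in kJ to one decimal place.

Zn²⁺/Zn (E° = -0.76 V) is the cathode; Li⁺/Li (E° = -3.09 V) is the anode, so E°cell = +2.33 V.
Balancing electrons gives n = 2 (lcm of 2 and 1).
ΔG° = −nFE° = −(2)(96485)(+2.33) = -449,620 J = -449.6 kJ.

-449.6 kJ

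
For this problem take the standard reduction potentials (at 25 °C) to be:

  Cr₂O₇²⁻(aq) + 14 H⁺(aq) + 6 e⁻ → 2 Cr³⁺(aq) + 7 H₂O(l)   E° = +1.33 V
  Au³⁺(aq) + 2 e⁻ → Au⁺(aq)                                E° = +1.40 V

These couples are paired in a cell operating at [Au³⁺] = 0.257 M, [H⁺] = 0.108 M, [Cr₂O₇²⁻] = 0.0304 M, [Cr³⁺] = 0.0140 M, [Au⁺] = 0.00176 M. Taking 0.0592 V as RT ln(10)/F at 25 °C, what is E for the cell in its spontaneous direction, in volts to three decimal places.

+0.246 V

Au³⁺/Au⁺ is the cathode (higher E°), Cr₂O₇²⁻/Cr³⁺ the anode: E°cell = +1.40 − (+1.33) = +0.07 V, n = 6.
Overall: 3 Au³⁺(aq) + 2 Cr³⁺(aq) + 7 H₂O(l) → 3 Au⁺(aq) + Cr₂O₇²⁻(aq) + 14 H⁺(aq)
Q = [Au⁺]^3·[Cr₂O₇²⁻]·[H⁺]^14 / ([Au³⁺]^3·[Cr³⁺]^2); log Q = -17.835.
E = E° − (0.0592/n) log Q = +0.07 − (0.0592/6)(-17.835) = +0.246 V.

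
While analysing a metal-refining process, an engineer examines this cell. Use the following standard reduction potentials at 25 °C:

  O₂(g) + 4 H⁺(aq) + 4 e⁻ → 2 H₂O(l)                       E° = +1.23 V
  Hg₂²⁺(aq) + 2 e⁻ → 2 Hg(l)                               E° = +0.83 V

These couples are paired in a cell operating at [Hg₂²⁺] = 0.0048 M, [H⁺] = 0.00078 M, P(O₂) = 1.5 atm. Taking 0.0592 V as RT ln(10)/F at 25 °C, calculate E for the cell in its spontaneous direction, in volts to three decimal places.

+0.287 V

O₂/H₂O is the cathode (higher E°), Hg₂²⁺/Hg the anode: E°cell = +1.23 − (+0.83) = +0.40 V, n = 4.
Overall: O₂(g) + 4 H⁺(aq) + 4 Hg(l) → 2 H₂O(l) + 2 Hg₂²⁺(aq)
Q = [Hg₂²⁺]^2 / (P(O₂)·[H⁺]^4); log Q = 7.618.
E = E° − (0.0592/n) log Q = +0.40 − (0.0592/4)(7.618) = +0.287 V.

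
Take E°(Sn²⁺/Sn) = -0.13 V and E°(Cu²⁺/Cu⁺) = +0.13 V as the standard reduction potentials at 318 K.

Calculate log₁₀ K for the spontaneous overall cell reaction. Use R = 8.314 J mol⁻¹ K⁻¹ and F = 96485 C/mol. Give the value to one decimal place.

Cathode: Cu²⁺/Cu⁺; anode: Sn²⁺/Sn. E°cell = (+0.13) − (-0.13) = +0.26 V, with n = 2.
ΔG° = −nFE° = −RT ln K, so ln K = nFE°/(RT) = (2)(96485)(+0.26) / ((8.314)(318)) = 18.977.
log₁₀ K = 18.977 / ln 10 = 8.2.

8.2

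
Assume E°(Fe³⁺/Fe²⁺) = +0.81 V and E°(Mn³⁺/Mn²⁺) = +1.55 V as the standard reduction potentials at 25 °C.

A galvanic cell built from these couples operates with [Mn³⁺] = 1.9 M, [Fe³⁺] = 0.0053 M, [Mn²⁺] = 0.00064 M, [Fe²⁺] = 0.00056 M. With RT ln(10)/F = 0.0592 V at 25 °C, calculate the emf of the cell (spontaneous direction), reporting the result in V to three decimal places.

+0.888 V

Mn³⁺/Mn²⁺ is the cathode (higher E°), Fe³⁺/Fe²⁺ the anode: E°cell = +1.55 − (+0.81) = +0.74 V, n = 1.
Overall: Mn³⁺(aq) + Fe²⁺(aq) → Mn²⁺(aq) + Fe³⁺(aq)
Q = [Mn²⁺]·[Fe³⁺] / ([Mn³⁺]·[Fe²⁺]); log Q = -2.496.
E = E° − (0.0592/n) log Q = +0.74 − (0.0592/1)(-2.496) = +0.888 V.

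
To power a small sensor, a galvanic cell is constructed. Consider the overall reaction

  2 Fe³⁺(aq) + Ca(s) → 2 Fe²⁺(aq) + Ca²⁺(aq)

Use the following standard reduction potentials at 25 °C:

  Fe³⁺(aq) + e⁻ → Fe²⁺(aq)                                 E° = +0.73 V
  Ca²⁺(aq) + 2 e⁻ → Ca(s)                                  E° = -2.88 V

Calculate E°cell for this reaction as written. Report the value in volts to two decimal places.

+3.61 V

The Fe³⁺/Fe²⁺ couple has the higher reduction potential, so it is the cathode; Ca²⁺/Ca is oxidised at the anode.
E°cell = E°(cathode) − E°(anode) = (+0.73) − (-2.88) = +3.61 V.
Since E°cell > 0, the reaction is spontaneous under standard conditions.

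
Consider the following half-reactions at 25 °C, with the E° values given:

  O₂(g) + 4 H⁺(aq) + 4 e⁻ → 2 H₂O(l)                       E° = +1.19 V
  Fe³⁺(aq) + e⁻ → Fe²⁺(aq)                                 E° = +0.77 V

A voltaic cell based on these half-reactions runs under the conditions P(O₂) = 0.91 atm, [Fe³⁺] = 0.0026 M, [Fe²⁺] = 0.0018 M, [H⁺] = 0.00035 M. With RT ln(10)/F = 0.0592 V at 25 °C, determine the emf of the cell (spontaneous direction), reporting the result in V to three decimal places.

+0.205 V

O₂/H₂O is the cathode (higher E°), Fe³⁺/Fe²⁺ the anode: E°cell = +1.19 − (+0.77) = +0.42 V, n = 4.
Overall: O₂(g) + 4 H⁺(aq) + 4 Fe²⁺(aq) → 2 H₂O(l) + 4 Fe³⁺(aq)
Q = [Fe³⁺]^4 / (P(O₂)·[H⁺]^4·[Fe²⁺]^4); log Q = 14.503.
E = E° − (0.0592/n) log Q = +0.42 − (0.0592/4)(14.503) = +0.205 V.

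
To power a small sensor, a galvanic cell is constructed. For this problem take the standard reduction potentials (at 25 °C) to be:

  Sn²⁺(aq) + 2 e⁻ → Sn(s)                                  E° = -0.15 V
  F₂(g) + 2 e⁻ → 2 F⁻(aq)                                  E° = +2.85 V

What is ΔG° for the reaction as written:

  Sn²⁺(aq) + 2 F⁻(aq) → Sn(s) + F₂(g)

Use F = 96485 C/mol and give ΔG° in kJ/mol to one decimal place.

+578.9 kJ/mol

As written, Sn²⁺/Sn is reduced (cathode) and F₂/F⁻ is oxidised (anode), so E°cell = (-0.15) − (+2.85) = -3.00 V.
Balancing electrons gives n = 2.
ΔG° = −nFE° = −(2)(96485)(-3.00) = 578,910 J = +578.9 kJ/mol.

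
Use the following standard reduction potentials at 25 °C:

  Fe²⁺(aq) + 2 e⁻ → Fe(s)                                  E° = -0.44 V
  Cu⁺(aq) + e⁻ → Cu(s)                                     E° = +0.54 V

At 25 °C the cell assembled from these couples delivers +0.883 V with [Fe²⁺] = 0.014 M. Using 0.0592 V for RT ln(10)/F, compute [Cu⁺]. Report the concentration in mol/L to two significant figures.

0.0027 M

Cu⁺/Cu is the cathode, Fe²⁺/Fe the anode: E°cell = +0.98 V, n = 2.
Overall reaction: 2 Cu⁺(aq) + Fe(s) → 2 Cu(s) + Fe²⁺(aq); Q = [Fe²⁺]^1/[Cu⁺]^2.
From E = E° − (0.0592/n) log Q: log Q = (E° − E)·n/0.0592 = (+0.98 − (+0.883))·2/0.0592 = 3.2770.
So 2·log[Cu⁺] = 1·log(0.014) − log Q = -1.8539 − (3.2770) = -5.1309; log[Cu⁺] = -5.1309 / 2 = -2.5654; [Cu⁺] = 10^(-2.5654) ≈ 0.0027 M.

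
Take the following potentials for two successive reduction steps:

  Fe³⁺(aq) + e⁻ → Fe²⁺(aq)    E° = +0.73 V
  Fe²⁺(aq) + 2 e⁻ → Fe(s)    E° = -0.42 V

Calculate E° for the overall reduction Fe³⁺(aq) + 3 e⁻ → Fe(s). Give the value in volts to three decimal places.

Adding the free-energy changes (−nFE°) of the two steps gives −n₃FE°₃ = −n₁FE°₁ − n₂FE°₂.
E°₃ = (1×+0.73 + 2×-0.42) / 3 = (-0.110) / 3 = -0.037 V.
E° values themselves are not directly additive — weighting by electron count is essential.

-0.037 V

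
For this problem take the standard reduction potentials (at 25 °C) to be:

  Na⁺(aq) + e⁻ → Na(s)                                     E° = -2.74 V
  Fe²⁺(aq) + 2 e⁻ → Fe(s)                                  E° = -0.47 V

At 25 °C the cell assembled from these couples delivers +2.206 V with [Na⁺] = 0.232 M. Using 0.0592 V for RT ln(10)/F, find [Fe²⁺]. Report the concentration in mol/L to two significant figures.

Fe²⁺/Fe is the cathode, Na⁺/Na the anode: E°cell = +2.27 V, n = 2.
Overall reaction: Fe²⁺(aq) + 2 Na(s) → Fe(s) + 2 Na⁺(aq); Q = [Na⁺]^2/[Fe²⁺]^1.
From E = E° − (0.0592/n) log Q: log Q = (E° − E)·n/0.0592 = (+2.27 − (+2.206))·2/0.0592 = 2.1622.
So 1·log[Fe²⁺] = 2·log(0.232) − log Q = -1.2690 − (2.1622) = -3.4312; [Fe²⁺] = 10^(-3.4312) ≈ 0.00037 M.

0.00037 M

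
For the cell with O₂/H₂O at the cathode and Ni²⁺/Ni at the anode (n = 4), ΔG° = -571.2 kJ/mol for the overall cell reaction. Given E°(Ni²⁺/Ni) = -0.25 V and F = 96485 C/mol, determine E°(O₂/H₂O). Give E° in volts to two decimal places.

+1.23 V

E°cell = −ΔG°/(nF) = −(-571.2×10³)/((4)(96485)) = +1.480 V.
Since O₂/H₂O is the cathode and Ni²⁺/Ni the anode, E°cell = E°(O₂/H₂O) − E°(Ni²⁺/Ni).
So E°(O₂/H₂O) = E°cell + E°(Ni²⁺/Ni) = +1.480 + (-0.25) = +1.23 V.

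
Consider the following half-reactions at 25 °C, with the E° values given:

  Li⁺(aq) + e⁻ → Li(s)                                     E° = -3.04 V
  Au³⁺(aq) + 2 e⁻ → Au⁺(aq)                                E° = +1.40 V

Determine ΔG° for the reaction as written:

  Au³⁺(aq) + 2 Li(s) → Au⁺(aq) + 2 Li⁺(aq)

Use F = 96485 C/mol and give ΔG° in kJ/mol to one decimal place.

-856.8 kJ/mol

As written, Au³⁺/Au⁺ is reduced (cathode) and Li⁺/Li is oxidised (anode), so E°cell = (+1.40) − (-3.04) = +4.44 V.
Balancing electrons gives n = 2.
ΔG° = −nFE° = −(2)(96485)(+4.44) = -856,787 J = -856.8 kJ/mol.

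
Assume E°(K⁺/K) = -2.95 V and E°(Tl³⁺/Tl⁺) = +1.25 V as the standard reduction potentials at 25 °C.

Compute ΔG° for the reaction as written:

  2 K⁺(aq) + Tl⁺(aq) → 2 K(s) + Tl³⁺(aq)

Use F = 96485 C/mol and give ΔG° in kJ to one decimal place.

+810.5 kJ

As written, K⁺/K is reduced (cathode) and Tl³⁺/Tl⁺ is oxidised (anode), so E°cell = (-2.95) − (+1.25) = -4.20 V.
Balancing electrons gives n = 2.
ΔG° = −nFE° = −(2)(96485)(-4.20) = 810,474 J = +810.5 kJ.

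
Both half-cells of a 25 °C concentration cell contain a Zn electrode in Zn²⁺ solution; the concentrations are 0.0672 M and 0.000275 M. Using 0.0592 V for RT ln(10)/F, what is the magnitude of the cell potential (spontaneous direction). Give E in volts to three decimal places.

For a concentration cell E°cell = 0. The 0.0672 M side is the cathode (reduction is favoured where [Zn²⁺] is higher).
With n = 2, E = −(0.0592/2) log([Zn²⁺]ₐₙ/[Zn²⁺]꜀ₐₜ) = −(0.0592/2) log(0.000275/0.0672) = −(0.0592/2)(-2.388) = +0.071 V.

+0.071 V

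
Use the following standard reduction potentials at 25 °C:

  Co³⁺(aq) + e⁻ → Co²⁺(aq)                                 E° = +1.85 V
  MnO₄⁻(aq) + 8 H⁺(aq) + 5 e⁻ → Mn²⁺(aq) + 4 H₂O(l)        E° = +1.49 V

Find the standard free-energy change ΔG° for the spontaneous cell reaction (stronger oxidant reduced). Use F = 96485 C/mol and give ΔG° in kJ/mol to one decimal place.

Co³⁺/Co²⁺ (E° = +1.85 V) is the cathode; MnO₄⁻/Mn²⁺ (E° = +1.49 V) is the anode, so E°cell = +0.36 V.
Balancing electrons gives n = 5 (lcm of 1 and 5).
ΔG° = −nFE° = −(5)(96485)(+0.36) = -173,673 J = -173.7 kJ/mol.

-173.7 kJ/mol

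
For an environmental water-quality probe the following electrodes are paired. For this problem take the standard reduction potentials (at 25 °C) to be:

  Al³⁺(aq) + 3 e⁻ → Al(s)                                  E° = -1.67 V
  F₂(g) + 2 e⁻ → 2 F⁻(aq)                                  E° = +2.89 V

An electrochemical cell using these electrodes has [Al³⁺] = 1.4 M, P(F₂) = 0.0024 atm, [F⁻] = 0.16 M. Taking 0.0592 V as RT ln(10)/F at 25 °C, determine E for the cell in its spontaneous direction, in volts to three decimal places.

F₂/F⁻ is the cathode (higher E°), Al³⁺/Al the anode: E°cell = +2.89 − (-1.67) = +4.56 V, n = 6.
Overall: 3 F₂(g) + 2 Al(s) → 6 F⁻(aq) + 2 Al³⁺(aq)
Q = [F⁻]^6·[Al³⁺]^2 / (P(F₂)^3); log Q = 3.376.
E = E° − (0.0592/n) log Q = +4.56 − (0.0592/6)(3.376) = +4.527 V.

+4.527 V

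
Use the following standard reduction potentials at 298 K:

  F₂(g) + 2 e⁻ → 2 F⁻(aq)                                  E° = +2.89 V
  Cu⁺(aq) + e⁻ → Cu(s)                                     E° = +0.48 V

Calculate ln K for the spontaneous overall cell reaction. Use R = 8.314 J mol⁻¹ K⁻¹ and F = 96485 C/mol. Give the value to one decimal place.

Cathode: F₂/F⁻; anode: Cu⁺/Cu. E°cell = (+2.89) − (+0.48) = +2.41 V, with n = 2.
ΔG° = −nFE° = −RT ln K, so ln K = nFE°/(RT) = (2)(96485)(+2.41) / ((8.314)(298)) = 187.707.

187.7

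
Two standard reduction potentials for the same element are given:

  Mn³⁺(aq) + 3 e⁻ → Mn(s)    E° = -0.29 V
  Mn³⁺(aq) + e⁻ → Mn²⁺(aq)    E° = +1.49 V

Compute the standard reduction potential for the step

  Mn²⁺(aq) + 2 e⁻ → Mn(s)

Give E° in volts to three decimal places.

Sequential free energies add, so n₃E°₃ = n₁E°₁ + n₂E°₂.
With n₃ = 3, and the known step contributing 1×(+1.49) V, the unknown satisfies 2·E° = 3×(-0.29) − 1×(+1.49) = -2.360.
E° = -2.360 / 2 = -1.180 V.

-1.180 V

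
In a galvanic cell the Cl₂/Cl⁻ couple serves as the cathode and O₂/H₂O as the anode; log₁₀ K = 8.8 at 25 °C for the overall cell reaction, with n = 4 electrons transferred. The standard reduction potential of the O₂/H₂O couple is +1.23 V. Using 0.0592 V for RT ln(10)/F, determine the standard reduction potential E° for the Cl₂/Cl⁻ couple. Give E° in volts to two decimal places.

E°cell = (0.0592/n)·log K = (0.0592/4)(8.8) = +0.130 V.
Since Cl₂/Cl⁻ is the cathode and O₂/H₂O the anode, E°cell = E°(Cl₂/Cl⁻) − E°(O₂/H₂O).
So E°(Cl₂/Cl⁻) = E°cell + E°(O₂/H₂O) = +0.130 + (+1.23) = +1.36 V.

+1.36 V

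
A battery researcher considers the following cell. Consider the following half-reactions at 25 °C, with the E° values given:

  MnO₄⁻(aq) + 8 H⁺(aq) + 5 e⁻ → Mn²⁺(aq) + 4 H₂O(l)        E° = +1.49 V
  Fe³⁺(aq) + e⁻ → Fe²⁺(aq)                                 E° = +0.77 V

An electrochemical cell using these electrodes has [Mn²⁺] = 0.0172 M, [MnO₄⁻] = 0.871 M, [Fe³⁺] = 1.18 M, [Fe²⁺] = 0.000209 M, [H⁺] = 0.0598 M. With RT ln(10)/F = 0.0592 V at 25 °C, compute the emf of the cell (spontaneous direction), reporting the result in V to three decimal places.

MnO₄⁻/Mn²⁺ is the cathode (higher E°), Fe³⁺/Fe²⁺ the anode: E°cell = +1.49 − (+0.77) = +0.72 V, n = 5.
Overall: MnO₄⁻(aq) + 8 H⁺(aq) + 5 Fe²⁺(aq) → Mn²⁺(aq) + 4 H₂O(l) + 5 Fe³⁺(aq)
Q = [Mn²⁺]·[Fe³⁺]^5 / ([MnO₄⁻]·[H⁺]^8·[Fe²⁺]^5); log Q = 26.841.
E = E° − (0.0592/n) log Q = +0.72 − (0.0592/5)(26.841) = +0.402 V.

+0.402 V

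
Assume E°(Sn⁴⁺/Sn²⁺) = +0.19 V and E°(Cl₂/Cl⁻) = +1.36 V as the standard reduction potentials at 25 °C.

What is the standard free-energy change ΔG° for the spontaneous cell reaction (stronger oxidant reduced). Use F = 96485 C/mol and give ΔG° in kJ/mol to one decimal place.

Cl₂/Cl⁻ (E° = +1.36 V) is the cathode; Sn⁴⁺/Sn²⁺ (E° = +0.19 V) is the anode, so E°cell = +1.17 V.
Balancing electrons gives n = 2 (lcm of 2 and 2).
ΔG° = −nFE° = −(2)(96485)(+1.17) = -225,775 J = -225.8 kJ/mol.

-225.8 kJ/mol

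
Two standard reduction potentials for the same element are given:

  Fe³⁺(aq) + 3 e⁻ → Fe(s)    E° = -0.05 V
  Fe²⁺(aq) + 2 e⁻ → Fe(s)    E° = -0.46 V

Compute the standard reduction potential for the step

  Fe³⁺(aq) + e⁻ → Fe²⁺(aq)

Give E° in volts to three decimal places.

+0.770 V

Sequential free energies add, so n₃E°₃ = n₁E°₁ + n₂E°₂.
With n₃ = 3, and the known step contributing 2×(-0.46) V, the unknown satisfies 1·E° = 3×(-0.05) − 2×(-0.46) = +0.770.
E° = +0.770 / 1 = +0.770 V.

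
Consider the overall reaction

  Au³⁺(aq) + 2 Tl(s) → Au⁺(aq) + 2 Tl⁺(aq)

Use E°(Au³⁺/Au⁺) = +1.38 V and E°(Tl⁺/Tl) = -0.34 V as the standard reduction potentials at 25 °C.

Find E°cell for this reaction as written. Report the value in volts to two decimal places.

+1.72 V

The Au³⁺/Au⁺ couple has the higher reduction potential, so it is the cathode; Tl⁺/Tl is oxidised at the anode.
E°cell = E°(cathode) − E°(anode) = (+1.38) − (-0.34) = +1.72 V.
Since E°cell > 0, the reaction is spontaneous under standard conditions.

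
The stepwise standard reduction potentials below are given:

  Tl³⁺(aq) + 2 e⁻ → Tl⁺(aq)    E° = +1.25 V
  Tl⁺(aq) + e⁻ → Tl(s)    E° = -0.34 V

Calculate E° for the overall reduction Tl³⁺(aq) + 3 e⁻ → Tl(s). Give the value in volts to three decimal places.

Since ΔG° = −nFE° is additive over sequential reductions, n₃E°₃ = n₁E°₁ + n₂E°₂.
E°₃ = (2×+1.25 + 1×-0.34) / 3 = (+2.160) / 3 = +0.720 V.

+0.720 V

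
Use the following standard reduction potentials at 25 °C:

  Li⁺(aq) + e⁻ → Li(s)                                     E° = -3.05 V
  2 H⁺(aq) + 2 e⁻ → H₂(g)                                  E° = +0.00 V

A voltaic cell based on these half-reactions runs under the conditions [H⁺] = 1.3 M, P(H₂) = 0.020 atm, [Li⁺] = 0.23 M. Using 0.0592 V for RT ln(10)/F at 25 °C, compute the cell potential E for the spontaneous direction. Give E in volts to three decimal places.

+3.145 V

H⁺/H₂ is the cathode (higher E°), Li⁺/Li the anode: E°cell = +0.00 − (-3.05) = +3.05 V, n = 2.
Overall: 2 H⁺(aq) + 2 Li(s) → H₂(g) + 2 Li⁺(aq)
Q = P(H₂)·[Li⁺]^2 / ([H⁺]^2); log Q = -3.203.
E = E° − (0.0592/n) log Q = +3.05 − (0.0592/2)(-3.203) = +3.145 V.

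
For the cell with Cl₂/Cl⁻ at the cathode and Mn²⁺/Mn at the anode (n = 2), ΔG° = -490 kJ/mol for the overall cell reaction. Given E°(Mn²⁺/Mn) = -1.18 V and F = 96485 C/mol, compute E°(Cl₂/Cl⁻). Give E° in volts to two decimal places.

E°cell = −ΔG°/(nF) = −(-490×10³)/((2)(96485)) = +2.539 V.
Since Cl₂/Cl⁻ is the cathode and Mn²⁺/Mn the anode, E°cell = E°(Cl₂/Cl⁻) − E°(Mn²⁺/Mn).
So E°(Cl₂/Cl⁻) = E°cell + E°(Mn²⁺/Mn) = +2.539 + (-1.18) = +1.36 V.

+1.36 V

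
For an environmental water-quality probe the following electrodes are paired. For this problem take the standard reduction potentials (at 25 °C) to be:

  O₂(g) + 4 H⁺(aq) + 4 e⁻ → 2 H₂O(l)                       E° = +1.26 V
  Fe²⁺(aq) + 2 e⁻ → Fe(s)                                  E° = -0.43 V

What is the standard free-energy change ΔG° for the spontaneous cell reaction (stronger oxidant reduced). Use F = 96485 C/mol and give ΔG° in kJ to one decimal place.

O₂/H₂O (E° = +1.26 V) is the cathode; Fe²⁺/Fe (E° = -0.43 V) is the anode, so E°cell = +1.69 V.
Balancing electrons gives n = 4 (lcm of 4 and 2).
ΔG° = −nFE° = −(4)(96485)(+1.69) = -652,239 J = -652.2 kJ.

-652.2 kJ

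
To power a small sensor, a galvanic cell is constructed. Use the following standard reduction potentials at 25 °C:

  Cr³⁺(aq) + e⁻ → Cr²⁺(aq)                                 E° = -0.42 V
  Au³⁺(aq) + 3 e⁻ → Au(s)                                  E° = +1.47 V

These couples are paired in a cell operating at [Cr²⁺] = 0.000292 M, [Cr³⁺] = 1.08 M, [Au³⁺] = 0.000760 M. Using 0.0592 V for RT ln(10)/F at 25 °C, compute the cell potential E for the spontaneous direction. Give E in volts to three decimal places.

+1.617 V

Au³⁺/Au is the cathode (higher E°), Cr³⁺/Cr²⁺ the anode: E°cell = +1.47 − (-0.42) = +1.89 V, n = 3.
Overall: Au³⁺(aq) + 3 Cr²⁺(aq) → Au(s) + 3 Cr³⁺(aq)
Q = [Cr³⁺]^3 / ([Au³⁺]·[Cr²⁺]^3); log Q = 13.823.
E = E° − (0.0592/n) log Q = +1.89 − (0.0592/3)(13.823) = +1.617 V.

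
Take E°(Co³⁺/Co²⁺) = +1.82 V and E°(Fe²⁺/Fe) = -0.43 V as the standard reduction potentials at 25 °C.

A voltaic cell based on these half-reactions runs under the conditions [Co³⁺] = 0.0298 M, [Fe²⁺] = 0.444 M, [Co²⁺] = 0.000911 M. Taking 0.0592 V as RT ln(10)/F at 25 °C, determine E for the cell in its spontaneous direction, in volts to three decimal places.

+2.350 V

Co³⁺/Co²⁺ is the cathode (higher E°), Fe²⁺/Fe the anode: E°cell = +1.82 − (-0.43) = +2.25 V, n = 2.
Overall: 2 Co³⁺(aq) + Fe(s) → 2 Co²⁺(aq) + Fe²⁺(aq)
Q = [Co²⁺]^2·[Fe²⁺] / ([Co³⁺]^2); log Q = -3.382.
E = E° − (0.0592/n) log Q = +2.25 − (0.0592/2)(-3.382) = +2.350 V.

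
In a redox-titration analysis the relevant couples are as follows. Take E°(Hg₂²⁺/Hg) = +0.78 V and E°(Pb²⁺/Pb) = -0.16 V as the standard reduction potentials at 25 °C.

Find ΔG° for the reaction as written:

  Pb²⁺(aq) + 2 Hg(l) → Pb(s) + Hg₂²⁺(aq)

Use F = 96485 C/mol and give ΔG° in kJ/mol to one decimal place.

As written, Pb²⁺/Pb is reduced (cathode) and Hg₂²⁺/Hg is oxidised (anode), so E°cell = (-0.16) − (+0.78) = -0.94 V.
Balancing electrons gives n = 2.
ΔG° = −nFE° = −(2)(96485)(-0.94) = 181,392 J = +181.4 kJ/mol.

+181.4 kJ/mol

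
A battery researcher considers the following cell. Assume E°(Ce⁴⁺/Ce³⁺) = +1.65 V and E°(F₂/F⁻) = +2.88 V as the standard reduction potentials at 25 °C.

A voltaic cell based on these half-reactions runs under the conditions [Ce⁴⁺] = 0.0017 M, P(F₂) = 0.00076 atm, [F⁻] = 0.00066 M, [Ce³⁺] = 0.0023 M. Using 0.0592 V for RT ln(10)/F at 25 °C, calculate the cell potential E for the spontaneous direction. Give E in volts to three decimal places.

F₂/F⁻ is the cathode (higher E°), Ce⁴⁺/Ce³⁺ the anode: E°cell = +2.88 − (+1.65) = +1.23 V, n = 2.
Overall: F₂(g) + 2 Ce³⁺(aq) → 2 F⁻(aq) + 2 Ce⁴⁺(aq)
Q = [F⁻]^2·[Ce⁴⁺]^2 / (P(F₂)·[Ce³⁺]^2); log Q = -3.504.
E = E° − (0.0592/n) log Q = +1.23 − (0.0592/2)(-3.504) = +1.334 V.

+1.334 V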